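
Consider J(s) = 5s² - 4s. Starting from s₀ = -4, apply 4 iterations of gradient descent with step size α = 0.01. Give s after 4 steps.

J′(s) = 10s - 4
Step 1: J′(-4) = -44; s₁ = -4 − 0.01·(-44) = -3.56
Step 2: J′(-3.56) = -39.6; s₂ = -3.56 − 0.01·(-39.6) = -3.164
Step 3: J′(-3.164) = -35.64; s₃ = -3.164 − 0.01·(-35.64) = -2.8076
Step 4: J′(-2.8076) = -32.076; s₄ = -2.8076 − 0.01·(-32.076) = -2.48684

-2.48684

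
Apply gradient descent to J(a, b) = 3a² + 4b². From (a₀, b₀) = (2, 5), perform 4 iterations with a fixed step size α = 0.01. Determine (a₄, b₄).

∇J = (6a, 8b)
(a₁, b₁) = (2, 5) − 0.01·(12, 40) = (1.88, 4.6)
(a₂, b₂) = (1.88, 4.6) − 0.01·(11.28, 36.8) = (1.7672, 4.232)
(a₃, b₃) = (1.7672, 4.232) − 0.01·(10.6032, 33.856) = (1.661168, 3.89344)
(a₄, b₄) = (1.661168, 3.89344) − 0.01·(9.967008, 31.14752) = (1.56149792, 3.5819648)

(1.56149792, 3.5819648)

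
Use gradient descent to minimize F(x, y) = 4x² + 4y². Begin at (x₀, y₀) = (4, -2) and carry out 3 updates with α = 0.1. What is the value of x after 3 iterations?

∇F = (8x, 8y)
(x₁, y₁) = (4, -2) − 0.1·(32, -16) = (0.8, -0.4)
(x₂, y₂) = (0.8, -0.4) − 0.1·(6.4, -3.2) = (0.16, -0.08)
(x₃, y₃) = (0.16, -0.08) − 0.1·(1.28, -0.64) = (0.032, -0.016)
x = 0.032

0.032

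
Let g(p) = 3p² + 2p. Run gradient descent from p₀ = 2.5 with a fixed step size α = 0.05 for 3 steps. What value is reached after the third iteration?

0.6385

g′(p) = 6p + 2
Step 1: g′(2.5) = 17; p₁ = 2.5 − 0.05·17 = 1.65
Step 2: g′(1.65) = 11.9; p₂ = 1.65 − 0.05·11.9 = 1.055
Step 3: g′(1.055) = 8.33; p₃ = 1.055 − 0.05·8.33 = 0.6385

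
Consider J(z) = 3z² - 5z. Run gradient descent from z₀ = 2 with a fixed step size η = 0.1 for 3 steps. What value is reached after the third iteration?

J′(z) = 6z - 5
z₁ = 2 − 0.1·7 = 1.3
z₂ = 1.3 − 0.1·2.8 = 1.02
z₃ = 1.02 − 0.1·1.12 = 0.908

0.908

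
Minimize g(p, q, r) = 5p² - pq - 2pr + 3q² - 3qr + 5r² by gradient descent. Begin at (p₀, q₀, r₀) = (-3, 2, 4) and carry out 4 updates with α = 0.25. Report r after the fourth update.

63.1015625

∇g = (10p - q - 2r, -p + 6q - 3r, -2p - 3q + 10r)
Step 1: at (-3, 2, 4), ∇g = (-40, 3, 40) → (-3, 2, 4) − 0.25·(-40, 3, 40) = (7, 1.25, -6)
Step 2: at (7, 1.25, -6), ∇g = (80.75, 18.5, -77.75) → (7, 1.25, -6) − 0.25·(80.75, 18.5, -77.75) = (-13.1875, -3.375, 13.4375)
Step 3: at (-13.1875, -3.375, 13.4375), ∇g = (-155.375, -47.375, 170.875) → (-13.1875, -3.375, 13.4375) − 0.25·(-155.375, -47.375, 170.875) = (25.65625, 8.46875, -29.28125)
Step 4: at (25.65625, 8.46875, -29.28125), ∇g = (306.65625, 113, -369.53125) → (25.65625, 8.46875, -29.28125) − 0.25·(306.65625, 113, -369.53125) = (-51.0078125, -19.78125, 63.1015625)
r = 63.1015625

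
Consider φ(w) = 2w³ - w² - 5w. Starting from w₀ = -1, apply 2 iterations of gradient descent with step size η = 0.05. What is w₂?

φ′(w) = 6w² - 2w - 5
Step 1: φ′(-1) = 3; w₁ = -1 − 0.05·3 = -1.15
Step 2: φ′(-1.15) = 5.235; w₂ = -1.15 − 0.05·5.235 = -1.41175

-1.41175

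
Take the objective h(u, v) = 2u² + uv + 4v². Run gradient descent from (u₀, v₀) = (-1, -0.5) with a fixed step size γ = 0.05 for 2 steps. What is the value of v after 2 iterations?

∇h = (4u + v, u + 8v)
(u₁, v₁) = (-1, -0.5) − 0.05·(-4.5, -5) = (-0.775, -0.25)
(u₂, v₂) = (-0.775, -0.25) − 0.05·(-3.35, -2.775) = (-0.6075, -0.11125)
v = -0.11125

-0.11125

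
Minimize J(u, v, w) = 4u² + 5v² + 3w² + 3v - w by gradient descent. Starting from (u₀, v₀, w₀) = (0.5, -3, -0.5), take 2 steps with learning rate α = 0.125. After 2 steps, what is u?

0

∇J = (8u, 10v + 3, 6w - 1)
Step 1: at (0.5, -3, -0.5), ∇J = (4, -27, -4) → (0.5, -3, -0.5) − 0.125·(4, -27, -4) = (0, 0.375, 0)
Step 2: at (0, 0.375, 0), ∇J = (0, 6.75, -1) → (0, 0.375, 0) − 0.125·(0, 6.75, -1) = (0, -0.46875, 0.125)
u = 0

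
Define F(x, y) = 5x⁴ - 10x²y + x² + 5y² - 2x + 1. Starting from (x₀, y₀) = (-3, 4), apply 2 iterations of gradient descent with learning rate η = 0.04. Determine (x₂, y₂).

∇F = (20x³ - 20xy + 2x - 2, -10x² + 10y)
(x₁, y₁) = (-3, 4) − 0.04·(-308, -50) = (9.32, 6)
(x₂, y₂) = (9.32, 6) − 0.04·(15089.39136, -808.624) = (-594.2556544, 38.34496)

(-594.2556544, 38.34496)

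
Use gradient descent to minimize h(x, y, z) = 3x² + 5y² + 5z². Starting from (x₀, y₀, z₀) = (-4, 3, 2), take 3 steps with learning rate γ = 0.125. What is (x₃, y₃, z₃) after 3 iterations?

∇h = (6x, 10y, 10z)
Step 1: at (-4, 3, 2), ∇h = (-24, 30, 20) → (-4, 3, 2) − 0.125·(-24, 30, 20) = (-1, -0.75, -0.5)
Step 2: at (-1, -0.75, -0.5), ∇h = (-6, -7.5, -5) → (-1, -0.75, -0.5) − 0.125·(-6, -7.5, -5) = (-0.25, 0.1875, 0.125)
Step 3: at (-0.25, 0.1875, 0.125), ∇h = (-1.5, 1.875, 1.25) → (-0.25, 0.1875, 0.125) − 0.125·(-1.5, 1.875, 1.25) = (-0.0625, -0.046875, -0.03125)

(-0.0625, -0.046875, -0.03125)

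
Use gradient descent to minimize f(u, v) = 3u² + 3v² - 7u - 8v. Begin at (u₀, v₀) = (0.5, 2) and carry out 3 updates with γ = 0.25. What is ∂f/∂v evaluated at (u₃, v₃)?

-0.5

∇f = (6u - 7, 6v - 8)
Step 1: at (0.5, 2), ∇f = (-4, 4) → (0.5, 2) − 0.25·(-4, 4) = (1.5, 1)
Step 2: at (1.5, 1), ∇f = (2, -2) → (1.5, 1) − 0.25·(2, -2) = (1, 1.5)
Step 3: at (1, 1.5), ∇f = (-1, 1) → (1, 1.5) − 0.25·(-1, 1) = (1.25, 1.25)
∂f/∂v at (1.25, 1.25) = -0.5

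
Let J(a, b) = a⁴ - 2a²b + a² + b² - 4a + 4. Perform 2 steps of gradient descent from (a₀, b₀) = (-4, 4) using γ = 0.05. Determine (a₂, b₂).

(-35.4376, 8.524)

∇J = (4a³ - 4ab + 2a - 4, -2a² + 2b)
(a₁, b₁) = (-4, 4) − 0.05·(-204, -24) = (6.2, 5.2)
(a₂, b₂) = (6.2, 5.2) − 0.05·(832.752, -66.48) = (-35.4376, 8.524)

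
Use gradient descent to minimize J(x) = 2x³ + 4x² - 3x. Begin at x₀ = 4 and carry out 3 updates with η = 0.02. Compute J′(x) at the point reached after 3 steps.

7.41128454

J′(x) = 6x² + 8x - 3
x₁ = 4 − 0.02·125 = 1.5
x₂ = 1.5 − 0.02·22.5 = 1.05
x₃ = 1.05 − 0.02·12.015 = 0.8097
J′(x) at (0.8097) = 7.41128454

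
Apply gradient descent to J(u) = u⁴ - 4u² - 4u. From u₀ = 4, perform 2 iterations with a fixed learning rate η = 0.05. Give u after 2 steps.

J′(u) = 4u³ - 8u - 4
u₁ = 4 − 0.05·220 = -7
u₂ = -7 − 0.05·(-1320) = 59

59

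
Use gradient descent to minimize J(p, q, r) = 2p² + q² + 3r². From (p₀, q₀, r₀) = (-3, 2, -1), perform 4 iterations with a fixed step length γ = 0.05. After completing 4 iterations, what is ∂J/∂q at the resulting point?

∇J = (4p, 2q, 6r)
Step 1: at (-3, 2, -1), ∇J = (-12, 4, -6) → (-3, 2, -1) − 0.05·(-12, 4, -6) = (-2.4, 1.8, -0.7)
Step 2: at (-2.4, 1.8, -0.7), ∇J = (-9.6, 3.6, -4.2) → (-2.4, 1.8, -0.7) − 0.05·(-9.6, 3.6, -4.2) = (-1.92, 1.62, -0.49)
Step 3: at (-1.92, 1.62, -0.49), ∇J = (-7.68, 3.24, -2.94) → (-1.92, 1.62, -0.49) − 0.05·(-7.68, 3.24, -2.94) = (-1.536, 1.458, -0.343)
Step 4: at (-1.536, 1.458, -0.343), ∇J = (-6.144, 2.916, -2.058) → (-1.536, 1.458, -0.343) − 0.05·(-6.144, 2.916, -2.058) = (-1.2288, 1.3122, -0.2401)
∂J/∂q at (-1.2288, 1.3122, -0.2401) = 2.6244

2.6244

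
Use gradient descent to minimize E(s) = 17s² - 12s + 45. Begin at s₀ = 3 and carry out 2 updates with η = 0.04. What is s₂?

0.696

E′(s) = 34s - 12
Step 1: E′(3) = 90; s₁ = 3 − 0.04·90 = -0.6
Step 2: E′(-0.6) = -32.4; s₂ = -0.6 − 0.04·(-32.4) = 0.696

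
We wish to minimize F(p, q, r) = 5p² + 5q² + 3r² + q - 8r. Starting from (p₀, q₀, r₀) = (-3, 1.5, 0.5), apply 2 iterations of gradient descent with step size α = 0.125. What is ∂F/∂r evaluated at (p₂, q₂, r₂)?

-0.3125

∇F = (10p, 10q + 1, 6r - 8)
Step 1: at (-3, 1.5, 0.5), ∇F = (-30, 16, -5) → (-3, 1.5, 0.5) − 0.125·(-30, 16, -5) = (0.75, -0.5, 1.125)
Step 2: at (0.75, -0.5, 1.125), ∇F = (7.5, -4, -1.25) → (0.75, -0.5, 1.125) − 0.125·(7.5, -4, -1.25) = (-0.1875, 0, 1.28125)
∂F/∂r at (-0.1875, 0, 1.28125) = -0.3125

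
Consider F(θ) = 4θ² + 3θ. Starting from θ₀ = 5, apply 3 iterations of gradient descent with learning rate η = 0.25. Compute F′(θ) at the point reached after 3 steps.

F′(θ) = 8θ + 3
Step 1: F′(5) = 43; θ₁ = 5 − 0.25·43 = -5.75
Step 2: F′(-5.75) = -43; θ₂ = -5.75 − 0.25·(-43) = 5
Step 3: F′(5) = 43; θ₃ = 5 − 0.25·43 = -5.75
F′(θ) at (-5.75) = -43

-43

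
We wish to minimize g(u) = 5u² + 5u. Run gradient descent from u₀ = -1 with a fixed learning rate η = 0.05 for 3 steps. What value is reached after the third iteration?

g′(u) = 10u + 5
Step 1: g′(-1) = -5; u₁ = -1 − 0.05·(-5) = -0.75
Step 2: g′(-0.75) = -2.5; u₂ = -0.75 − 0.05·(-2.5) = -0.625
Step 3: g′(-0.625) = -1.25; u₃ = -0.625 − 0.05·(-1.25) = -0.5625

-0.5625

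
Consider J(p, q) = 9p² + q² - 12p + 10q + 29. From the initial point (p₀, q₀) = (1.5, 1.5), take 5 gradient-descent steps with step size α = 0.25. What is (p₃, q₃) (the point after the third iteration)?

(-35.0625, -4.1875)

∇J = (18p - 12, 2q + 10)
Step 1: at (1.5, 1.5), ∇J = (15, 13) → (1.5, 1.5) − 0.25·(15, 13) = (-2.25, -1.75)
Step 2: at (-2.25, -1.75), ∇J = (-52.5, 6.5) → (-2.25, -1.75) − 0.25·(-52.5, 6.5) = (10.875, -3.375)
Step 3: at (10.875, -3.375), ∇J = (183.75, 3.25) → (10.875, -3.375) − 0.25·(183.75, 3.25) = (-35.0625, -4.1875)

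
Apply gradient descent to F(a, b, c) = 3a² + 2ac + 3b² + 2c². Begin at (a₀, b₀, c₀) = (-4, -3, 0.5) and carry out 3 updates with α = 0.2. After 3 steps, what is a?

0.12

∇F = (6a + 2c, 6b, 2a + 4c)
(a₁, b₁, c₁) = (-4, -3, 0.5) − 0.2·(-23, -18, -6) = (0.6, 0.6, 1.7)
(a₂, b₂, c₂) = (0.6, 0.6, 1.7) − 0.2·(7, 3.6, 8) = (-0.8, -0.12, 0.1)
(a₃, b₃, c₃) = (-0.8, -0.12, 0.1) − 0.2·(-4.6, -0.72, -1.2) = (0.12, 0.024, 0.34)
a = 0.12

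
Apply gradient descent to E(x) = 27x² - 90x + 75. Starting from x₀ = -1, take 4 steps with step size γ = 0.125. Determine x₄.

-2913.34375

E′(x) = 54x - 90
Step 1: E′(-1) = -144; x₁ = -1 − 0.125·(-144) = 17
Step 2: E′(17) = 828; x₂ = 17 − 0.125·828 = -86.5
Step 3: E′(-86.5) = -4761; x₃ = -86.5 − 0.125·(-4761) = 508.625
Step 4: E′(508.625) = 27375.75; x₄ = 508.625 − 0.125·27375.75 = -2913.34375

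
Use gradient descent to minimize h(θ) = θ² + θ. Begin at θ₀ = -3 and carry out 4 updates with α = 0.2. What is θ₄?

-0.824

h′(θ) = 2θ + 1
Step 1: h′(-3) = -5; θ₁ = -3 − 0.2·(-5) = -2
Step 2: h′(-2) = -3; θ₂ = -2 − 0.2·(-3) = -1.4
Step 3: h′(-1.4) = -1.8; θ₃ = -1.4 − 0.2·(-1.8) = -1.04
Step 4: h′(-1.04) = -1.08; θ₄ = -1.04 − 0.2·(-1.08) = -0.824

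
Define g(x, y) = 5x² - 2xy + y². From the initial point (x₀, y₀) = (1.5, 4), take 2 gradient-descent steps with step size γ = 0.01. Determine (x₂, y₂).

∇g = (10x - 2y, -2x + 2y)
(x₁, y₁) = (1.5, 4) − 0.01·(7, 5) = (1.43, 3.95)
(x₂, y₂) = (1.43, 3.95) − 0.01·(6.4, 5.04) = (1.366, 3.8996)

(1.366, 3.8996)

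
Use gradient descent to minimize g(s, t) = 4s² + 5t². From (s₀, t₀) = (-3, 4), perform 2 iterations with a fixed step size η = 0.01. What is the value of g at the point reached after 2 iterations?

78.27814656

∇g = (8s, 10t)
Step 1: at (-3, 4), ∇g = (-24, 40) → (-3, 4) − 0.01·(-24, 40) = (-2.76, 3.6)
Step 2: at (-2.76, 3.6), ∇g = (-22.08, 36) → (-2.76, 3.6) − 0.01·(-22.08, 36) = (-2.5392, 3.24)
g(-2.5392, 3.24) = 78.27814656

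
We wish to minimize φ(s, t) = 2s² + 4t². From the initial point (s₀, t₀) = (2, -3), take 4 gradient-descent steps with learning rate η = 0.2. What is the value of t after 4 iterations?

∇φ = (4s, 8t)
(s₁, t₁) = (2, -3) − 0.2·(8, -24) = (0.4, 1.8)
(s₂, t₂) = (0.4, 1.8) − 0.2·(1.6, 14.4) = (0.08, -1.08)
(s₃, t₃) = (0.08, -1.08) − 0.2·(0.32, -8.64) = (0.016, 0.648)
(s₄, t₄) = (0.016, 0.648) − 0.2·(0.064, 5.184) = (0.0032, -0.3888)
t = -0.3888

-0.3888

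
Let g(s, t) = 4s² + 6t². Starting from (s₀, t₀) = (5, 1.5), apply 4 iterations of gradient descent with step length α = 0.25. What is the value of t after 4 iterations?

∇g = (8s, 12t)
(s₁, t₁) = (5, 1.5) − 0.25·(40, 18) = (-5, -3)
(s₂, t₂) = (-5, -3) − 0.25·(-40, -36) = (5, 6)
(s₃, t₃) = (5, 6) − 0.25·(40, 72) = (-5, -12)
(s₄, t₄) = (-5, -12) − 0.25·(-40, -144) = (5, 24)
t = 24

24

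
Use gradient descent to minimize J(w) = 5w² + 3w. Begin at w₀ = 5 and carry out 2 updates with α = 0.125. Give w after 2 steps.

J′(w) = 10w + 3
Step 1: J′(5) = 53; w₁ = 5 − 0.125·53 = -1.625
Step 2: J′(-1.625) = -13.25; w₂ = -1.625 − 0.125·(-13.25) = 0.03125

0.03125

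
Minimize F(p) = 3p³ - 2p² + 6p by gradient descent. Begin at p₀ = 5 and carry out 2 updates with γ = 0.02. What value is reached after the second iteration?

0.612888

F′(p) = 9p² - 4p + 6
p₁ = 5 − 0.02·211 = 0.78
p₂ = 0.78 − 0.02·8.3556 = 0.612888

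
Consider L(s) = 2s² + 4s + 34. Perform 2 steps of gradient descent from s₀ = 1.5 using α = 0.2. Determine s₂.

-0.9

L′(s) = 4s + 4
s₁ = 1.5 − 0.2·10 = -0.5
s₂ = -0.5 − 0.2·2 = -0.9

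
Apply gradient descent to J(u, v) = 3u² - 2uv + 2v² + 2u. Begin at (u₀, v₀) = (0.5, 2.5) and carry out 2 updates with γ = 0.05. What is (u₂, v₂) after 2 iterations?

∇J = (6u - 2v + 2, -2u + 4v)
Step 1: at (0.5, 2.5), ∇J = (0, 9) → (0.5, 2.5) − 0.05·(0, 9) = (0.5, 2.05)
Step 2: at (0.5, 2.05), ∇J = (0.9, 7.2) → (0.5, 2.05) − 0.05·(0.9, 7.2) = (0.455, 1.69)

(0.455, 1.69)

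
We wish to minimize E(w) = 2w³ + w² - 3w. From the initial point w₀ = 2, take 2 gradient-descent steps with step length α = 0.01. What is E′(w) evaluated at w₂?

E′(w) = 6w² + 2w - 3
w₁ = 2 − 0.01·25 = 1.75
w₂ = 1.75 − 0.01·18.875 = 1.56125
E′(w) at (1.56125) = 14.747509375

14.747509375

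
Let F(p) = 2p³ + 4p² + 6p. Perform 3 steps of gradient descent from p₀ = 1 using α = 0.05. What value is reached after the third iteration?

-0.507

F′(p) = 6p² + 8p + 6
Step 1: F′(1) = 20; p₁ = 1 − 0.05·20 = 0
Step 2: F′(0) = 6; p₂ = 0 − 0.05·6 = -0.3
Step 3: F′(-0.3) = 4.14; p₃ = -0.3 − 0.05·4.14 = -0.507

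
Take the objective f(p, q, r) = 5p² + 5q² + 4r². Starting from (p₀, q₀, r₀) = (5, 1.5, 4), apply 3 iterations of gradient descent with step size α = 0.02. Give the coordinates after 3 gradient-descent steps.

∇f = (10p, 10q, 8r)
(p₁, q₁, r₁) = (5, 1.5, 4) − 0.02·(50, 15, 32) = (4, 1.2, 3.36)
(p₂, q₂, r₂) = (4, 1.2, 3.36) − 0.02·(40, 12, 26.88) = (3.2, 0.96, 2.8224)
(p₃, q₃, r₃) = (3.2, 0.96, 2.8224) − 0.02·(32, 9.6, 22.5792) = (2.56, 0.768, 2.370816)

(2.56, 0.768, 2.370816)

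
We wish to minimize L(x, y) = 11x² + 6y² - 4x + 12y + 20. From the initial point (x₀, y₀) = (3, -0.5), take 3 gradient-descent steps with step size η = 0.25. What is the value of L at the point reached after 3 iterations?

∇L = (22x - 4, 12y + 12)
Step 1: at (3, -0.5), ∇L = (62, 6) → (3, -0.5) − 0.25·(62, 6) = (-12.5, -2)
Step 2: at (-12.5, -2), ∇L = (-279, -12) → (-12.5, -2) − 0.25·(-279, -12) = (57.25, 1)
Step 3: at (57.25, 1), ∇L = (1255.5, 24) → (57.25, 1) − 0.25·(1255.5, 24) = (-256.625, -5)
L(-256.625, -5) = 725556.796875

725556.796875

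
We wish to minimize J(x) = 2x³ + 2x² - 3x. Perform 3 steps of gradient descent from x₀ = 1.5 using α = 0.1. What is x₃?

0.39473265

J′(x) = 6x² + 4x - 3
x₁ = 1.5 − 0.1·16.5 = -0.15
x₂ = -0.15 − 0.1·(-3.465) = 0.1965
x₃ = 0.1965 − 0.1·(-1.9823265) = 0.39473265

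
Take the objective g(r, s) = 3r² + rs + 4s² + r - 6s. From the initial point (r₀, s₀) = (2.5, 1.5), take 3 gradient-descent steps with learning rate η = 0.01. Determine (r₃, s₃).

∇g = (6r + s + 1, r + 8s - 6)
Step 1: at (2.5, 1.5), ∇g = (17.5, 8.5) → (2.5, 1.5) − 0.01·(17.5, 8.5) = (2.325, 1.415)
Step 2: at (2.325, 1.415), ∇g = (16.365, 7.645) → (2.325, 1.415) − 0.01·(16.365, 7.645) = (2.16135, 1.33855)
Step 3: at (2.16135, 1.33855), ∇g = (15.30665, 6.86975) → (2.16135, 1.33855) − 0.01·(15.30665, 6.86975) = (2.0082835, 1.2698525)

(2.0082835, 1.2698525)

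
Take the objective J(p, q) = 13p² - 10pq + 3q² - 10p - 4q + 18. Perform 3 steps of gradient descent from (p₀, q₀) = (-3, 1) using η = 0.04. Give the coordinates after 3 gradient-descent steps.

(0.516032, 0.500032)

∇J = (26p - 10q - 10, -10p + 6q - 4)
(p₁, q₁) = (-3, 1) − 0.04·(-98, 32) = (0.92, -0.28)
(p₂, q₂) = (0.92, -0.28) − 0.04·(16.72, -14.88) = (0.2512, 0.3152)
(p₃, q₃) = (0.2512, 0.3152) − 0.04·(-6.6208, -4.6208) = (0.516032, 0.500032)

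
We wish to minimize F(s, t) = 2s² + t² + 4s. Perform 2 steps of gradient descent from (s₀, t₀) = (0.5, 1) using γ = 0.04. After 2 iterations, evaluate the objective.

0.95681408

∇F = (4s + 4, 2t)
(s₁, t₁) = (0.5, 1) − 0.04·(6, 2) = (0.26, 0.92)
(s₂, t₂) = (0.26, 0.92) − 0.04·(5.04, 1.84) = (0.0584, 0.8464)
F(0.0584, 0.8464) = 0.95681408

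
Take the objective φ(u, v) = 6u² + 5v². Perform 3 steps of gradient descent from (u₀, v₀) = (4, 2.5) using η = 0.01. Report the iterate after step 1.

∇φ = (12u, 10v)
(u₁, v₁) = (4, 2.5) − 0.01·(48, 25) = (3.52, 2.25)

(3.52, 2.25)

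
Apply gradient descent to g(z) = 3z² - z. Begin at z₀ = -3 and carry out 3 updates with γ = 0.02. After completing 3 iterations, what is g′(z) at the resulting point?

g′(z) = 6z - 1
Step 1: g′(-3) = -19; z₁ = -3 − 0.02·(-19) = -2.62
Step 2: g′(-2.62) = -16.72; z₂ = -2.62 − 0.02·(-16.72) = -2.2856
Step 3: g′(-2.2856) = -14.7136; z₃ = -2.2856 − 0.02·(-14.7136) = -1.991328
g′(z) at (-1.991328) = -12.947968

-12.947968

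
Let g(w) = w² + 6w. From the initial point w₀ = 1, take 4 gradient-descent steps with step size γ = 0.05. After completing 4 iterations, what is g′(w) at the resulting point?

g′(w) = 2w + 6
Step 1: g′(1) = 8; w₁ = 1 − 0.05·8 = 0.6
Step 2: g′(0.6) = 7.2; w₂ = 0.6 − 0.05·7.2 = 0.24
Step 3: g′(0.24) = 6.48; w₃ = 0.24 − 0.05·6.48 = -0.084
Step 4: g′(-0.084) = 5.832; w₄ = -0.084 − 0.05·5.832 = -0.3756
g′(w) at (-0.3756) = 5.2488

5.2488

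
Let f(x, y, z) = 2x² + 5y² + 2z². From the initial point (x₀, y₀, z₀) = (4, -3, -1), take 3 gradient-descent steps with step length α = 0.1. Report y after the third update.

∇f = (4x, 10y, 4z)
(x₁, y₁, z₁) = (4, -3, -1) − 0.1·(16, -30, -4) = (2.4, 0, -0.6)
(x₂, y₂, z₂) = (2.4, 0, -0.6) − 0.1·(9.6, 0, -2.4) = (1.44, 0, -0.36)
(x₃, y₃, z₃) = (1.44, 0, -0.36) − 0.1·(5.76, 0, -1.44) = (0.864, 0, -0.216)
y = 0

0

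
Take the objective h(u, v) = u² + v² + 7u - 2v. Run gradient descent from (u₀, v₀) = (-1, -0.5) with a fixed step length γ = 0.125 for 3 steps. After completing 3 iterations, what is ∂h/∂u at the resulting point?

∇h = (2u + 7, 2v - 2)
Step 1: at (-1, -0.5), ∇h = (5, -3) → (-1, -0.5) − 0.125·(5, -3) = (-1.625, -0.125)
Step 2: at (-1.625, -0.125), ∇h = (3.75, -2.25) → (-1.625, -0.125) − 0.125·(3.75, -2.25) = (-2.09375, 0.15625)
Step 3: at (-2.09375, 0.15625), ∇h = (2.8125, -1.6875) → (-2.09375, 0.15625) − 0.125·(2.8125, -1.6875) = (-2.4453125, 0.3671875)
∂h/∂u at (-2.4453125, 0.3671875) = 2.109375

2.109375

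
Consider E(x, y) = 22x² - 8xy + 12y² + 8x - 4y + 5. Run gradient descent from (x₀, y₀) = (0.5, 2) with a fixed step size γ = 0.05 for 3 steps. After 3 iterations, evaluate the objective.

4.129088

∇E = (44x - 8y + 8, -8x + 24y - 4)
Step 1: at (0.5, 2), ∇E = (14, 40) → (0.5, 2) − 0.05·(14, 40) = (-0.2, 0)
Step 2: at (-0.2, 0), ∇E = (-0.8, -2.4) → (-0.2, 0) − 0.05·(-0.8, -2.4) = (-0.16, 0.12)
Step 3: at (-0.16, 0.12), ∇E = (0, 0.16) → (-0.16, 0.12) − 0.05·(0, 0.16) = (-0.16, 0.112)
E(-0.16, 0.112) = 4.129088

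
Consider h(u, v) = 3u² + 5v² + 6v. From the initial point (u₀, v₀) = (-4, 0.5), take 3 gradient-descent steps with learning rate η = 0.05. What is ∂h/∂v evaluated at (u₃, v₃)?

1.375

∇h = (6u, 10v + 6)
(u₁, v₁) = (-4, 0.5) − 0.05·(-24, 11) = (-2.8, -0.05)
(u₂, v₂) = (-2.8, -0.05) − 0.05·(-16.8, 5.5) = (-1.96, -0.325)
(u₃, v₃) = (-1.96, -0.325) − 0.05·(-11.76, 2.75) = (-1.372, -0.4625)
∂h/∂v at (-1.372, -0.4625) = 1.375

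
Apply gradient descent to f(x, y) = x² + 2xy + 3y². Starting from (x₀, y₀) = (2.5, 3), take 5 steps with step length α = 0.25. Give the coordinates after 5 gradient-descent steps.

(-0.0625, -0.6875)

∇f = (2x + 2y, 2x + 6y)
Step 1: at (2.5, 3), ∇f = (11, 23) → (2.5, 3) − 0.25·(11, 23) = (-0.25, -2.75)
Step 2: at (-0.25, -2.75), ∇f = (-6, -17) → (-0.25, -2.75) − 0.25·(-6, -17) = (1.25, 1.5)
Step 3: at (1.25, 1.5), ∇f = (5.5, 11.5) → (1.25, 1.5) − 0.25·(5.5, 11.5) = (-0.125, -1.375)
Step 4: at (-0.125, -1.375), ∇f = (-3, -8.5) → (-0.125, -1.375) − 0.25·(-3, -8.5) = (0.625, 0.75)
Step 5: at (0.625, 0.75), ∇f = (2.75, 5.75) → (0.625, 0.75) − 0.25·(2.75, 5.75) = (-0.0625, -0.6875)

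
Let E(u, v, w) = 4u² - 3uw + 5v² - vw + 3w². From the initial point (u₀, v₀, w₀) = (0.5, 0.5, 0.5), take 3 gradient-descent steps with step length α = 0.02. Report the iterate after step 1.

(0.45, 0.41, 0.48)

∇E = (8u - 3w, 10v - w, -3u - v + 6w)
Step 1: at (0.5, 0.5, 0.5), ∇E = (2.5, 4.5, 1) → (0.5, 0.5, 0.5) − 0.02·(2.5, 4.5, 1) = (0.45, 0.41, 0.48)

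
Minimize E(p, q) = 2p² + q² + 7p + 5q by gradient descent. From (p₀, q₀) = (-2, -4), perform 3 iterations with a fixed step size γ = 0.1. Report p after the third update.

-1.804

∇E = (4p + 7, 2q + 5)
Step 1: at (-2, -4), ∇E = (-1, -3) → (-2, -4) − 0.1·(-1, -3) = (-1.9, -3.7)
Step 2: at (-1.9, -3.7), ∇E = (-0.6, -2.4) → (-1.9, -3.7) − 0.1·(-0.6, -2.4) = (-1.84, -3.46)
Step 3: at (-1.84, -3.46), ∇E = (-0.36, -1.92) → (-1.84, -3.46) − 0.1·(-0.36, -1.92) = (-1.804, -3.268)
p = -1.804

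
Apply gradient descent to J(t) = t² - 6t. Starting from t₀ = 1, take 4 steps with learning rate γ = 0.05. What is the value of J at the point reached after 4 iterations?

J′(t) = 2t - 6
t₁ = 1 − 0.05·(-4) = 1.2
t₂ = 1.2 − 0.05·(-3.6) = 1.38
t₃ = 1.38 − 0.05·(-3.24) = 1.542
t₄ = 1.542 − 0.05·(-2.916) = 1.6878
J(1.6878) = -7.27813116

-7.27813116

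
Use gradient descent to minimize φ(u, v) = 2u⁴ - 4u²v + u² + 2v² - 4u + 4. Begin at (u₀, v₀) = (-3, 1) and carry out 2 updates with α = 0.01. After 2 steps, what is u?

∇φ = (8u³ - 8uv + 2u - 4, -4u² + 4v)
Step 1: at (-3, 1), ∇φ = (-202, -32) → (-3, 1) − 0.01·(-202, -32) = (-0.98, 1.32)
Step 2: at (-0.98, 1.32), ∇φ = (-3.140736, 1.4384) → (-0.98, 1.32) − 0.01·(-3.140736, 1.4384) = (-0.94859264, 1.305616)
u = -0.94859264

-0.94859264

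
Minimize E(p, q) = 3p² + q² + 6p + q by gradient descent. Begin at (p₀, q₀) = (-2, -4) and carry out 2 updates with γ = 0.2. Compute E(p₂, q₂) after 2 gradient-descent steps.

-1.6576

∇E = (6p + 6, 2q + 1)
Step 1: at (-2, -4), ∇E = (-6, -7) → (-2, -4) − 0.2·(-6, -7) = (-0.8, -2.6)
Step 2: at (-0.8, -2.6), ∇E = (1.2, -4.2) → (-0.8, -2.6) − 0.2·(1.2, -4.2) = (-1.04, -1.76)
E(-1.04, -1.76) = -1.6576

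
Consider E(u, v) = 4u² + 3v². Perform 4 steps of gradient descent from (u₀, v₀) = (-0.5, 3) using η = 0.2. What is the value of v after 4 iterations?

∇E = (8u, 6v)
Step 1: at (-0.5, 3), ∇E = (-4, 18) → (-0.5, 3) − 0.2·(-4, 18) = (0.3, -0.6)
Step 2: at (0.3, -0.6), ∇E = (2.4, -3.6) → (0.3, -0.6) − 0.2·(2.4, -3.6) = (-0.18, 0.12)
Step 3: at (-0.18, 0.12), ∇E = (-1.44, 0.72) → (-0.18, 0.12) − 0.2·(-1.44, 0.72) = (0.108, -0.024)
Step 4: at (0.108, -0.024), ∇E = (0.864, -0.144) → (0.108, -0.024) − 0.2·(0.864, -0.144) = (-0.0648, 0.0048)
v = 0.0048

0.0048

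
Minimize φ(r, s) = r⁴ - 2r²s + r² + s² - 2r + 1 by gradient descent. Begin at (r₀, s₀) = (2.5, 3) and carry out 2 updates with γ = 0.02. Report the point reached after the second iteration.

(1.74778888, 3.132964)

∇φ = (4r³ - 4rs + 2r - 2, -2r² + 2s)
Step 1: at (2.5, 3), ∇φ = (35.5, -6.5) → (2.5, 3) − 0.02·(35.5, -6.5) = (1.79, 3.13)
Step 2: at (1.79, 3.13), ∇φ = (2.110556, -0.1482) → (1.79, 3.13) − 0.02·(2.110556, -0.1482) = (1.74778888, 3.132964)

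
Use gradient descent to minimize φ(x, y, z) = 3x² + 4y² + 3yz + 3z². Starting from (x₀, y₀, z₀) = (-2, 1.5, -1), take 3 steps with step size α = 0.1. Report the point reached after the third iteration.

(-0.128, 0.231, -0.3205)

∇φ = (6x, 8y + 3z, 3y + 6z)
(x₁, y₁, z₁) = (-2, 1.5, -1) − 0.1·(-12, 9, -1.5) = (-0.8, 0.6, -0.85)
(x₂, y₂, z₂) = (-0.8, 0.6, -0.85) − 0.1·(-4.8, 2.25, -3.3) = (-0.32, 0.375, -0.52)
(x₃, y₃, z₃) = (-0.32, 0.375, -0.52) − 0.1·(-1.92, 1.44, -1.995) = (-0.128, 0.231, -0.3205)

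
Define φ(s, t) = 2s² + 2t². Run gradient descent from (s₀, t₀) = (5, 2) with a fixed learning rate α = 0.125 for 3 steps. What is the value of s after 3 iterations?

0.625

∇φ = (4s, 4t)
(s₁, t₁) = (5, 2) − 0.125·(20, 8) = (2.5, 1)
(s₂, t₂) = (2.5, 1) − 0.125·(10, 4) = (1.25, 0.5)
(s₃, t₃) = (1.25, 0.5) − 0.125·(5, 2) = (0.625, 0.25)
s = 0.625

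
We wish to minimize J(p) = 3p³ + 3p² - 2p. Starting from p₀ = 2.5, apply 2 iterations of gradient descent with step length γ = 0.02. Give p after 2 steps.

0.7974195

J′(p) = 9p² + 6p - 2
p₁ = 2.5 − 0.02·69.25 = 1.115
p₂ = 1.115 − 0.02·15.879025 = 0.7974195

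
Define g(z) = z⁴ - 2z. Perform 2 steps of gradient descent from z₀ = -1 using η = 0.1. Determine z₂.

g′(z) = 4z³ - 2
z₁ = -1 − 0.1·(-6) = -0.4
z₂ = -0.4 − 0.1·(-2.256) = -0.1744

-0.1744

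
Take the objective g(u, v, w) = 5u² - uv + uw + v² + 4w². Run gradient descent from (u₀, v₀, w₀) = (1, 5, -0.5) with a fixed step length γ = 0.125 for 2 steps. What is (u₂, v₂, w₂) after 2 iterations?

∇g = (10u - v + w, -u + 2v, u + 8w)
Step 1: at (1, 5, -0.5), ∇g = (4.5, 9, -3) → (1, 5, -0.5) − 0.125·(4.5, 9, -3) = (0.4375, 3.875, -0.125)
Step 2: at (0.4375, 3.875, -0.125), ∇g = (0.375, 7.3125, -0.5625) → (0.4375, 3.875, -0.125) − 0.125·(0.375, 7.3125, -0.5625) = (0.390625, 2.9609375, -0.0546875)

(0.390625, 2.9609375, -0.0546875)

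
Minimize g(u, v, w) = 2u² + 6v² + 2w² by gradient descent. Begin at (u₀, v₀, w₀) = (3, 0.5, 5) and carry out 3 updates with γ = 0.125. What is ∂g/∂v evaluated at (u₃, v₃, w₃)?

∇g = (4u, 12v, 4w)
Step 1: at (3, 0.5, 5), ∇g = (12, 6, 20) → (3, 0.5, 5) − 0.125·(12, 6, 20) = (1.5, -0.25, 2.5)
Step 2: at (1.5, -0.25, 2.5), ∇g = (6, -3, 10) → (1.5, -0.25, 2.5) − 0.125·(6, -3, 10) = (0.75, 0.125, 1.25)
Step 3: at (0.75, 0.125, 1.25), ∇g = (3, 1.5, 5) → (0.75, 0.125, 1.25) − 0.125·(3, 1.5, 5) = (0.375, -0.0625, 0.625)
∂g/∂v at (0.375, -0.0625, 0.625) = -0.75

-0.75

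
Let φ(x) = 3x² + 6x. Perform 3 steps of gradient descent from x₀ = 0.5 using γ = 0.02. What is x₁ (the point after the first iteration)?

φ′(x) = 6x + 6
Step 1: φ′(0.5) = 9; x₁ = 0.5 − 0.02·9 = 0.32

0.32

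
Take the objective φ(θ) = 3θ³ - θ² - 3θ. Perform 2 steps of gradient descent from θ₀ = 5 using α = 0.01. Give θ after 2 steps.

2.221104

φ′(θ) = 9θ² - 2θ - 3
Step 1: φ′(5) = 212; θ₁ = 5 − 0.01·212 = 2.88
Step 2: φ′(2.88) = 65.8896; θ₂ = 2.88 − 0.01·65.8896 = 2.221104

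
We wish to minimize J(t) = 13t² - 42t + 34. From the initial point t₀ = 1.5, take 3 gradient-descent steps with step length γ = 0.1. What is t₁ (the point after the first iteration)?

J′(t) = 26t - 42
Step 1: J′(1.5) = -3; t₁ = 1.5 − 0.1·(-3) = 1.8

1.8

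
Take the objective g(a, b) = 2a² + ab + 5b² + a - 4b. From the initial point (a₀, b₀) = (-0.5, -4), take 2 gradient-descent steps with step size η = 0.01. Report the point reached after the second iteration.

∇g = (4a + b + 1, a + 10b - 4)
(a₁, b₁) = (-0.5, -4) − 0.01·(-5, -44.5) = (-0.45, -3.555)
(a₂, b₂) = (-0.45, -3.555) − 0.01·(-4.355, -40) = (-0.40645, -3.155)

(-0.40645, -3.155)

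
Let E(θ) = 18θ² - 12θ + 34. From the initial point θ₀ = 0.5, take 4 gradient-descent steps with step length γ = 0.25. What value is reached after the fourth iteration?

E′(θ) = 36θ - 12
θ₁ = 0.5 − 0.25·6 = -1
θ₂ = -1 − 0.25·(-48) = 11
θ₃ = 11 − 0.25·384 = -85
θ₄ = -85 − 0.25·(-3072) = 683

683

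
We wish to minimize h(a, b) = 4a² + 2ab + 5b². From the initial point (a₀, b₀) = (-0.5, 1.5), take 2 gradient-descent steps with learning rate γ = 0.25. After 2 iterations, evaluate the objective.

∇h = (8a + 2b, 2a + 10b)
(a₁, b₁) = (-0.5, 1.5) − 0.25·(-1, 14) = (-0.25, -2)
(a₂, b₂) = (-0.25, -2) − 0.25·(-6, -20.5) = (1.25, 3.125)
h(1.25, 3.125) = 62.890625

62.890625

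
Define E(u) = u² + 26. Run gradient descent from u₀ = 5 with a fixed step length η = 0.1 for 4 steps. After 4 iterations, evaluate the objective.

30.194304

E′(u) = 2u
u₁ = 5 − 0.1·10 = 4
u₂ = 4 − 0.1·8 = 3.2
u₃ = 3.2 − 0.1·6.4 = 2.56
u₄ = 2.56 − 0.1·5.12 = 2.048
E(2.048) = 30.194304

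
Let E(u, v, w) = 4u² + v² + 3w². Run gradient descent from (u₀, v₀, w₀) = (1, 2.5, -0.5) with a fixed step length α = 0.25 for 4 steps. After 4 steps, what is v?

∇E = (8u, 2v, 6w)
Step 1: at (1, 2.5, -0.5), ∇E = (8, 5, -3) → (1, 2.5, -0.5) − 0.25·(8, 5, -3) = (-1, 1.25, 0.25)
Step 2: at (-1, 1.25, 0.25), ∇E = (-8, 2.5, 1.5) → (-1, 1.25, 0.25) − 0.25·(-8, 2.5, 1.5) = (1, 0.625, -0.125)
Step 3: at (1, 0.625, -0.125), ∇E = (8, 1.25, -0.75) → (1, 0.625, -0.125) − 0.25·(8, 1.25, -0.75) = (-1, 0.3125, 0.0625)
Step 4: at (-1, 0.3125, 0.0625), ∇E = (-8, 0.625, 0.375) → (-1, 0.3125, 0.0625) − 0.25·(-8, 0.625, 0.375) = (1, 0.15625, -0.03125)
v = 0.15625

0.15625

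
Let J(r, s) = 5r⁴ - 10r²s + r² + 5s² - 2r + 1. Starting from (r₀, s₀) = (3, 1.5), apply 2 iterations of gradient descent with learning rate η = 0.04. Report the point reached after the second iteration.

(2718.8816768, 94.63024)

∇J = (20r³ - 20rs + 2r - 2, -10r² + 10s)
(r₁, s₁) = (3, 1.5) − 0.04·(454, -75) = (-15.16, 4.5)
(r₂, s₂) = (-15.16, 4.5) − 0.04·(-68351.04192, -2253.256) = (2718.8816768, 94.63024)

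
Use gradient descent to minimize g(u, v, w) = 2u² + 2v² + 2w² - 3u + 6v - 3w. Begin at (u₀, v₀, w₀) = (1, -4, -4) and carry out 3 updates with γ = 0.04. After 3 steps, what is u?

0.898176

∇g = (4u - 3, 4v + 6, 4w - 3)
Step 1: at (1, -4, -4), ∇g = (1, -10, -19) → (1, -4, -4) − 0.04·(1, -10, -19) = (0.96, -3.6, -3.24)
Step 2: at (0.96, -3.6, -3.24), ∇g = (0.84, -8.4, -15.96) → (0.96, -3.6, -3.24) − 0.04·(0.84, -8.4, -15.96) = (0.9264, -3.264, -2.6016)
Step 3: at (0.9264, -3.264, -2.6016), ∇g = (0.7056, -7.056, -13.4064) → (0.9264, -3.264, -2.6016) − 0.04·(0.7056, -7.056, -13.4064) = (0.898176, -2.98176, -2.065344)
u = 0.898176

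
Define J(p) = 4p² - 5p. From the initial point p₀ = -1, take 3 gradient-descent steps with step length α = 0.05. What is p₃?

J′(p) = 8p - 5
p₁ = -1 − 0.05·(-13) = -0.35
p₂ = -0.35 − 0.05·(-7.8) = 0.04
p₃ = 0.04 − 0.05·(-4.68) = 0.274

0.274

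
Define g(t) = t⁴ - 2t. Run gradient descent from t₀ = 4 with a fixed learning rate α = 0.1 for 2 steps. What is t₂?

g′(t) = 4t³ - 2
Step 1: g′(4) = 254; t₁ = 4 − 0.1·254 = -21.4
Step 2: g′(-21.4) = -39203.376; t₂ = -21.4 − 0.1·(-39203.376) = 3898.9376

3898.9376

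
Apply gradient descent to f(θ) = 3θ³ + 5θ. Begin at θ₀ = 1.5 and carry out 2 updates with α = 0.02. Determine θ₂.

f′(θ) = 9θ² + 5
θ₁ = 1.5 − 0.02·25.25 = 0.995
θ₂ = 0.995 − 0.02·13.910225 = 0.7167955

0.7167955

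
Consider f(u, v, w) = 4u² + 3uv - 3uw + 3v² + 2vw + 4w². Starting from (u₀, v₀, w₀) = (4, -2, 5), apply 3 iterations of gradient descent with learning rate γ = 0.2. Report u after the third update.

∇f = (8u + 3v - 3w, 3u + 6v + 2w, -3u + 2v + 8w)
Step 1: at (4, -2, 5), ∇f = (11, 10, 24) → (4, -2, 5) − 0.2·(11, 10, 24) = (1.8, -4, 0.2)
Step 2: at (1.8, -4, 0.2), ∇f = (1.8, -18.2, -11.8) → (1.8, -4, 0.2) − 0.2·(1.8, -18.2, -11.8) = (1.44, -0.36, 2.56)
Step 3: at (1.44, -0.36, 2.56), ∇f = (2.76, 7.28, 15.44) → (1.44, -0.36, 2.56) − 0.2·(2.76, 7.28, 15.44) = (0.888, -1.816, -0.528)
u = 0.888

0.888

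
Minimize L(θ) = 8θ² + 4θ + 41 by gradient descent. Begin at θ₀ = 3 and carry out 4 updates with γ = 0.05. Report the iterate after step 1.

0.4

L′(θ) = 16θ + 4
Step 1: L′(3) = 52; θ₁ = 3 − 0.05·52 = 0.4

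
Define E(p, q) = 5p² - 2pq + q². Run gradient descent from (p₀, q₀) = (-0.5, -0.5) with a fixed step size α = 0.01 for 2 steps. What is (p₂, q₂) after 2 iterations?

(-0.424, -0.4992)

∇E = (10p - 2q, -2p + 2q)
Step 1: at (-0.5, -0.5), ∇E = (-4, 0) → (-0.5, -0.5) − 0.01·(-4, 0) = (-0.46, -0.5)
Step 2: at (-0.46, -0.5), ∇E = (-3.6, -0.08) → (-0.46, -0.5) − 0.01·(-3.6, -0.08) = (-0.424, -0.4992)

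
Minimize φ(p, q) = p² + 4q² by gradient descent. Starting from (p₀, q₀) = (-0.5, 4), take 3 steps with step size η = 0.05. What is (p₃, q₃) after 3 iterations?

(-0.3645, 0.864)

∇φ = (2p, 8q)
(p₁, q₁) = (-0.5, 4) − 0.05·(-1, 32) = (-0.45, 2.4)
(p₂, q₂) = (-0.45, 2.4) − 0.05·(-0.9, 19.2) = (-0.405, 1.44)
(p₃, q₃) = (-0.405, 1.44) − 0.05·(-0.81, 11.52) = (-0.3645, 0.864)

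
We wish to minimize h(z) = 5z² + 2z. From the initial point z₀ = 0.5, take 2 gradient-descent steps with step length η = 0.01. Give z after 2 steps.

0.367

h′(z) = 10z + 2
z₁ = 0.5 − 0.01·7 = 0.43
z₂ = 0.43 − 0.01·6.3 = 0.367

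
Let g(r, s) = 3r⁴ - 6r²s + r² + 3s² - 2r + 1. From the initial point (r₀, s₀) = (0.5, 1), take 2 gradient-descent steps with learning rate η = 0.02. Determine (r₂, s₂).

(0.70434856, 0.845452)

∇g = (12r³ - 12rs + 2r - 2, -6r² + 6s)
(r₁, s₁) = (0.5, 1) − 0.02·(-5.5, 4.5) = (0.61, 0.91)
(r₂, s₂) = (0.61, 0.91) − 0.02·(-4.717428, 3.2274) = (0.70434856, 0.845452)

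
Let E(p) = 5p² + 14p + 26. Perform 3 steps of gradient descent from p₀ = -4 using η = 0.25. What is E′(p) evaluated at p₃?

87.75

E′(p) = 10p + 14
p₁ = -4 − 0.25·(-26) = 2.5
p₂ = 2.5 − 0.25·39 = -7.25
p₃ = -7.25 − 0.25·(-58.5) = 7.375
E′(p) at (7.375) = 87.75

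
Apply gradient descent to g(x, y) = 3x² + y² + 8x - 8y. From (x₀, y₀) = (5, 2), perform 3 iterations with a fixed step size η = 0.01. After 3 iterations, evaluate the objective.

65.224366510528

∇g = (6x + 8, 2y - 8)
(x₁, y₁) = (5, 2) − 0.01·(38, -4) = (4.62, 2.04)
(x₂, y₂) = (4.62, 2.04) − 0.01·(35.72, -3.92) = (4.2628, 2.0792)
(x₃, y₃) = (4.2628, 2.0792) − 0.01·(33.5768, -3.8416) = (3.927032, 2.117616)
g(3.927032, 2.117616) = 65.224366510528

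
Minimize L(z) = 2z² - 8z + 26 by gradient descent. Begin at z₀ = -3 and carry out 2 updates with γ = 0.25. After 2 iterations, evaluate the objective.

L′(z) = 4z - 8
z₁ = -3 − 0.25·(-20) = 2
z₂ = 2 − 0.25·0 = 2
L(2) = 18

18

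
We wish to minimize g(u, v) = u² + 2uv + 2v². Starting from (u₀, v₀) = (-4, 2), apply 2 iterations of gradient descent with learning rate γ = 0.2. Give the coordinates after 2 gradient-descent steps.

(-2.72, 1.68)

∇g = (2u + 2v, 2u + 4v)
Step 1: at (-4, 2), ∇g = (-4, 0) → (-4, 2) − 0.2·(-4, 0) = (-3.2, 2)
Step 2: at (-3.2, 2), ∇g = (-2.4, 1.6) → (-3.2, 2) − 0.2·(-2.4, 1.6) = (-2.72, 1.68)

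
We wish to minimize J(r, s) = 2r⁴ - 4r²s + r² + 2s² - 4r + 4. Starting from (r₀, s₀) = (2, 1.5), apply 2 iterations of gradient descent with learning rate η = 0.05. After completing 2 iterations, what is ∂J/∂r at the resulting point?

-6.096

∇J = (8r³ - 8rs + 2r - 4, -4r² + 4s)
Step 1: at (2, 1.5), ∇J = (40, -10) → (2, 1.5) − 0.05·(40, -10) = (0, 2)
Step 2: at (0, 2), ∇J = (-4, 8) → (0, 2) − 0.05·(-4, 8) = (0.2, 1.6)
∂J/∂r at (0.2, 1.6) = -6.096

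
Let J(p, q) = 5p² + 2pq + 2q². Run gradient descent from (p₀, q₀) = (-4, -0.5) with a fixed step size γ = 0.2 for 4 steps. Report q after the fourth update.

∇J = (10p + 2q, 2p + 4q)
(p₁, q₁) = (-4, -0.5) − 0.2·(-41, -10) = (4.2, 1.5)
(p₂, q₂) = (4.2, 1.5) − 0.2·(45, 14.4) = (-4.8, -1.38)
(p₃, q₃) = (-4.8, -1.38) − 0.2·(-50.76, -15.12) = (5.352, 1.644)
(p₄, q₄) = (5.352, 1.644) − 0.2·(56.808, 17.28) = (-6.0096, -1.812)
q = -1.812

-1.812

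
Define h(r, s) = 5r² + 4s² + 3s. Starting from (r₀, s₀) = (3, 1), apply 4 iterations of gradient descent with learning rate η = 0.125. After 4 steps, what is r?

∇h = (10r, 8s + 3)
(r₁, s₁) = (3, 1) − 0.125·(30, 11) = (-0.75, -0.375)
(r₂, s₂) = (-0.75, -0.375) − 0.125·(-7.5, 0) = (0.1875, -0.375)
(r₃, s₃) = (0.1875, -0.375) − 0.125·(1.875, 0) = (-0.046875, -0.375)
(r₄, s₄) = (-0.046875, -0.375) − 0.125·(-0.46875, 0) = (0.01171875, -0.375)
r = 0.01171875

0.01171875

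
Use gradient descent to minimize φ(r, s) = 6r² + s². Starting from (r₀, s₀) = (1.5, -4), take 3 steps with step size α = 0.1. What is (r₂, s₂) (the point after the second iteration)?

∇φ = (12r, 2s)
(r₁, s₁) = (1.5, -4) − 0.1·(18, -8) = (-0.3, -3.2)
(r₂, s₂) = (-0.3, -3.2) − 0.1·(-3.6, -6.4) = (0.06, -2.56)

(0.06, -2.56)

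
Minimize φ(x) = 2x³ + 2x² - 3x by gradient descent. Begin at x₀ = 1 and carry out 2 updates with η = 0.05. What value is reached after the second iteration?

0.54325

φ′(x) = 6x² + 4x - 3
Step 1: φ′(1) = 7; x₁ = 1 − 0.05·7 = 0.65
Step 2: φ′(0.65) = 2.135; x₂ = 0.65 − 0.05·2.135 = 0.54325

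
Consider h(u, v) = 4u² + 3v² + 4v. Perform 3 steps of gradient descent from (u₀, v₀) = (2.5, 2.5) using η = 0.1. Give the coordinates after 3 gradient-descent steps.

(0.02, -0.464)

∇h = (8u, 6v + 4)
Step 1: at (2.5, 2.5), ∇h = (20, 19) → (2.5, 2.5) − 0.1·(20, 19) = (0.5, 0.6)
Step 2: at (0.5, 0.6), ∇h = (4, 7.6) → (0.5, 0.6) − 0.1·(4, 7.6) = (0.1, -0.16)
Step 3: at (0.1, -0.16), ∇h = (0.8, 3.04) → (0.1, -0.16) − 0.1·(0.8, 3.04) = (0.02, -0.464)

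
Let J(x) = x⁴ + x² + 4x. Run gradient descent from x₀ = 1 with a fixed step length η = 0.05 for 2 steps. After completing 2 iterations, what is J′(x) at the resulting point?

4.4955625

J′(x) = 4x³ + 2x + 4
x₁ = 1 − 0.05·10 = 0.5
x₂ = 0.5 − 0.05·5.5 = 0.225
J′(x) at (0.225) = 4.4955625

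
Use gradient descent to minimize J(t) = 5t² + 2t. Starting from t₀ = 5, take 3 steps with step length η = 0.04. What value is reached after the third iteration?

J′(t) = 10t + 2
t₁ = 5 − 0.04·52 = 2.92
t₂ = 2.92 − 0.04·31.2 = 1.672
t₃ = 1.672 − 0.04·18.72 = 0.9232

0.9232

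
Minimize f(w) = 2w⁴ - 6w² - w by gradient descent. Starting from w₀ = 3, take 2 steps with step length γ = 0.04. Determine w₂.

16.92041472

f′(w) = 8w³ - 12w - 1
w₁ = 3 − 0.04·179 = -4.16
w₂ = -4.16 − 0.04·(-527.010368) = 16.92041472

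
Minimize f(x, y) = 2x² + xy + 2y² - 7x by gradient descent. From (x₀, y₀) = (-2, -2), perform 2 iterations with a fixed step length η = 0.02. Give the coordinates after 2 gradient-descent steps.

(-1.3512, -1.6228)

∇f = (4x + y - 7, x + 4y)
(x₁, y₁) = (-2, -2) − 0.02·(-17, -10) = (-1.66, -1.8)
(x₂, y₂) = (-1.66, -1.8) − 0.02·(-15.44, -8.86) = (-1.3512, -1.6228)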